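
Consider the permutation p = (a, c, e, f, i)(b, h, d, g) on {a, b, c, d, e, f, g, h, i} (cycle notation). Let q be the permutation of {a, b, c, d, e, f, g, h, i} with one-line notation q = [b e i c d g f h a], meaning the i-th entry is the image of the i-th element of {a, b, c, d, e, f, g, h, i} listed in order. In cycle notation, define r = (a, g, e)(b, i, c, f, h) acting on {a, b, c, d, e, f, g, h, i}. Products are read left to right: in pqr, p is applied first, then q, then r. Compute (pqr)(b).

(pqr)(b) = r(q(p(b))). p(b) = h, then q(h) = h, then r(h) = b, so the result is b.

b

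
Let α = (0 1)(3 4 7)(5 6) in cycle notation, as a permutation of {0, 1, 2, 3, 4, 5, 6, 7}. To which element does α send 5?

In the cycle (5 6), 5 is followed by 6, so α(5) = 6.

6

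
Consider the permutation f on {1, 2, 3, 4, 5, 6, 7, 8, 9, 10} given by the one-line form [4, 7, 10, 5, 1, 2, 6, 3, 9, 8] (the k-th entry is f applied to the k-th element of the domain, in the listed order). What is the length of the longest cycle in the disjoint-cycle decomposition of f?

Decomposing into disjoint cycles gives (1, 4, 5)(2, 7, 6)(3, 10, 8); the longest has length 3.

3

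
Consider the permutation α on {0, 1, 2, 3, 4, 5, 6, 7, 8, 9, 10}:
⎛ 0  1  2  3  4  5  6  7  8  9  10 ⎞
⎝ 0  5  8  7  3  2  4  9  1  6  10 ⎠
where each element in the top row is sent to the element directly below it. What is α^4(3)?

Tracing 3 → 7 → … returns to 3 after 5 steps, so 3 lies in a 5-cycle (3 7 9 6 4).
Stepping 4 places around the cycle: 3 → 7 → 9 → 6 → 4.

4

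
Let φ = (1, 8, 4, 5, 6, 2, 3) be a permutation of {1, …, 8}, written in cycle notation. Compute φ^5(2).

2 lies in the 7-cycle (1, 8, 4, 5, 6, 2, 3).
Stepping 5 places around the cycle: 2 → 3 → 1 → 8 → 4 → 5.

5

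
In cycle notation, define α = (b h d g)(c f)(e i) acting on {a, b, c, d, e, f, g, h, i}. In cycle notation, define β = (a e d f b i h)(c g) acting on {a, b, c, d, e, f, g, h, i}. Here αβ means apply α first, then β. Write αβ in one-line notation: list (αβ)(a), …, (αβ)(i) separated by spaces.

Chase each element through α then β: a → a → e; b → h → a; c → f → b; d → g → c; e → i → h; f → c → g; g → b → i; h → d → f; i → e → d.
So αβ in one-line form is e a b c h g i f d.

e a b c h g i f d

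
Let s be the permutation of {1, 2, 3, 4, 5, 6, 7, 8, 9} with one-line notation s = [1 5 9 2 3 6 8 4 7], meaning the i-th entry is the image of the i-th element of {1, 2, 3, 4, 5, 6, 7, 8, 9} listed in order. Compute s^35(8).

Tracing 8 → 4 → … returns to 8 after 7 steps, so 8 lies in a 7-cycle (2, 5, 3, 9, 7, 8, 4).
Since the cycle has length 7, s^35 acts on it the same as s^0 (35 mod 7 = 0).
So s^35(8) = 8.

8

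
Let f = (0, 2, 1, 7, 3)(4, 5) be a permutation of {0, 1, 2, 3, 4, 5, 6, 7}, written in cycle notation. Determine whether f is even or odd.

The cycle lengths are 5, 2, 1.
A cycle is odd iff its length is even; f has 1 even-length cycle, so sgn(f) = (−1)^1 and f is odd.

odd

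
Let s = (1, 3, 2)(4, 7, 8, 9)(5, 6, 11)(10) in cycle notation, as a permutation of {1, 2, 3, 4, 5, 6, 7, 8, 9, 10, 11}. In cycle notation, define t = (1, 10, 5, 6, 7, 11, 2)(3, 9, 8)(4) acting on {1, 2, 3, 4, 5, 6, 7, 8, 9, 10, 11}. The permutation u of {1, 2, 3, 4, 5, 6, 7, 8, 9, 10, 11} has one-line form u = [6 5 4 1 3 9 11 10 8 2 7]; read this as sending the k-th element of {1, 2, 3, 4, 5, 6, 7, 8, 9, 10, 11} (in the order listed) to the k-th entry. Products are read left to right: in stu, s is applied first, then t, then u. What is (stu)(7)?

4

(stu)(7) = u(t(s(7))). s(7) = 8, then t(8) = 3, then u(3) = 4, so the result is 4.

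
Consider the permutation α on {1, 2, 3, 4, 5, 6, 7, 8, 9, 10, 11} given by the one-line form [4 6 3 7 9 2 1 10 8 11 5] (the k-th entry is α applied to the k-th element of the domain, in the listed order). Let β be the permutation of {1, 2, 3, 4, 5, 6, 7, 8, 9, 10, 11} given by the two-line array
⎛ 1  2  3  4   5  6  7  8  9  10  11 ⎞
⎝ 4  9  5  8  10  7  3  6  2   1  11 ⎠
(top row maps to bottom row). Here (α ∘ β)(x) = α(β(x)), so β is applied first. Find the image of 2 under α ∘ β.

First apply β: β(2) = 9, then α(9) = 8. Thus (α ∘ β)(2) = 8.

8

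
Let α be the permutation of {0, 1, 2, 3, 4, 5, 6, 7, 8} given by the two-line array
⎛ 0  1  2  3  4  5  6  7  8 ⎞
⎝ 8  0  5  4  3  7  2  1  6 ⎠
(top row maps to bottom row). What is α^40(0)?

7

Tracing 0 → 8 → … returns to 0 after 7 steps, so 0 lies in a 7-cycle (0 8 6 2 5 7 1).
On a 7-cycle, α^7 is the identity, so α^40 = α^5 there (40 ≡ 5 mod 7).
Advancing 5 steps from 0: 0 → 8 → 6 → 2 → 5 → 7.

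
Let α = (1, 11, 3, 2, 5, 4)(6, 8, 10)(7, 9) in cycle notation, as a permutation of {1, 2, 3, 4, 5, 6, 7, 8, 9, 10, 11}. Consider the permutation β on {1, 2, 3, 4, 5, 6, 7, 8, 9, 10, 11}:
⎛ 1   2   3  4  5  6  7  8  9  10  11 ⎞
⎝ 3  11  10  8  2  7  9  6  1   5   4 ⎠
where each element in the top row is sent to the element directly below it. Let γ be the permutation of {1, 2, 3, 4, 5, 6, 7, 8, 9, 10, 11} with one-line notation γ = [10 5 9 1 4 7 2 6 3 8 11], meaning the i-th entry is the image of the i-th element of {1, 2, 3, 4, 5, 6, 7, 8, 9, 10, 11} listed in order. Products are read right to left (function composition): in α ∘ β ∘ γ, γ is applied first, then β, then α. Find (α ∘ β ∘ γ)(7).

3

Chase 7: γ(7) = 2; β(2) = 11; α(11) = 3. Hence (α ∘ β ∘ γ)(7) = 3.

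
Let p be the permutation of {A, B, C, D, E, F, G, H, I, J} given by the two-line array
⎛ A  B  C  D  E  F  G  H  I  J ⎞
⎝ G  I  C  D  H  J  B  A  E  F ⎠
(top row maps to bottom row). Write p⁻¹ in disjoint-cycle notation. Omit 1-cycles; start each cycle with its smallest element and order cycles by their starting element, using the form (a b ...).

The cycle decomposition of p is (A G B I E H)(F J).
The inverse reverses every cycle; in canonical form, p⁻¹ = (A H E I B G)(F J).

(A H E I B G)(F J)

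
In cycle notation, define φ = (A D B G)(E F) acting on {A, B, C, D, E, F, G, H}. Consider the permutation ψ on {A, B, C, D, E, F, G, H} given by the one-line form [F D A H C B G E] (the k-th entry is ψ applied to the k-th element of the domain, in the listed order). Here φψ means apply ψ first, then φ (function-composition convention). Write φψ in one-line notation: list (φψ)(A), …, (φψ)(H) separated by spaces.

For each element, apply ψ then φ: A → F → E; B → D → B; C → A → D; D → H → H; E → C → C; F → B → G; G → G → A; H → E → F.
Collecting the images, φψ = [E B D H C G A F].

E B D H C G A F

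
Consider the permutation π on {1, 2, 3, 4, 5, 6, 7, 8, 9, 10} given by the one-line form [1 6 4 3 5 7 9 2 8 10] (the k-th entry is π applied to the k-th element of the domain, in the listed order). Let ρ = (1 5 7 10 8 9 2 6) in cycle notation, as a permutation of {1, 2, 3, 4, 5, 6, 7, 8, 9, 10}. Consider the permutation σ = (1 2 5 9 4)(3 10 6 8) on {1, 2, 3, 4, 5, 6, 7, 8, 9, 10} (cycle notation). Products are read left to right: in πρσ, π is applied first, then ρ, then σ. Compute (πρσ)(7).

5

Apply the permutations in order: π(7) = 9, then ρ(9) = 2, then σ(2) = 5. So (πρσ)(7) = 5.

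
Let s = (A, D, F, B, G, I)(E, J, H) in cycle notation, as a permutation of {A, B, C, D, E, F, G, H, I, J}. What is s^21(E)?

E

E lies in the 3-cycle (E, J, H).
On a 3-cycle, s^3 is the identity, so s^21 = s^0 there (21 ≡ 0 mod 3).
So s^21(E) = E.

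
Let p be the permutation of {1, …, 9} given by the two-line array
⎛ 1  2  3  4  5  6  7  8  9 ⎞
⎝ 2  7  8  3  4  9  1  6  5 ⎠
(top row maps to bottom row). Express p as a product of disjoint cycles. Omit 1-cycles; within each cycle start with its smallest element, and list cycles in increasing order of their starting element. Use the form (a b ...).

(1 2 7)(3 8 6 9 5 4)

From 1: 1 → 2 → 7 → 1, closing the cycle (1 2 7).
Repeating from the next unused element and collecting all non-trivial cycles gives (1 2 7)(3 8 6 9 5 4).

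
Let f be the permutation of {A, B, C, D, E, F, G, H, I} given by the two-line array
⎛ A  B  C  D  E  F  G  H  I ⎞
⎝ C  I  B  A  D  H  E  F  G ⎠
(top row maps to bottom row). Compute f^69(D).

E

Tracing D → A → … returns to D after 7 steps, so D lies in a 7-cycle (A C B I G E D).
Powers repeat with period 7 on this cycle, and 69 mod 7 = 6, so f^69(D) = f^6(D).
Advancing 6 steps from D: D → A → C → B → I → G → E.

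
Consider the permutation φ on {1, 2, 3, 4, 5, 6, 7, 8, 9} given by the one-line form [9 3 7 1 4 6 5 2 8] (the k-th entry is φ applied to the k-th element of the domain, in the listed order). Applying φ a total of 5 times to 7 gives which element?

8

Tracing 7 → 5 → … returns to 7 after 8 steps, so 7 lies in an 8-cycle (1 9 8 2 3 7 5 4).
Stepping 5 places around the cycle: 7 → 5 → 4 → 1 → 9 → 8.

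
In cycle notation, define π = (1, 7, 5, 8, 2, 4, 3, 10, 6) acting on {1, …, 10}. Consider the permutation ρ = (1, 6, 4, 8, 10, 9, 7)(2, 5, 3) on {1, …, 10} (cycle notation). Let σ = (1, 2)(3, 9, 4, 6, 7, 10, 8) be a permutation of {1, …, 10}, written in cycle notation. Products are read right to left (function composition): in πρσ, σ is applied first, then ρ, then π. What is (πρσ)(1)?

8

(πρσ)(1) = π(ρ(σ(1))). σ(1) = 2, then ρ(2) = 5, then π(5) = 8, so the result is 8.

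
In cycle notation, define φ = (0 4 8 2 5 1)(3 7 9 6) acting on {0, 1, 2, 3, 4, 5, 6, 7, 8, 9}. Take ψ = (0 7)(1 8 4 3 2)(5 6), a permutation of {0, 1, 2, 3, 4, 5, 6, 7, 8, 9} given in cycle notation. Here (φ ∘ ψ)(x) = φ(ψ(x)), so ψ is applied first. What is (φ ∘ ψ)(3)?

5

First apply ψ: ψ(3) = 2, then φ(2) = 5. Thus (φ ∘ ψ)(3) = 5.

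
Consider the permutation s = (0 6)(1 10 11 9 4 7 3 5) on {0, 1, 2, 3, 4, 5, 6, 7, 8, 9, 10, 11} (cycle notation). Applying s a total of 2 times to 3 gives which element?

1

3 lies in the 8-cycle (1 10 11 9 4 7 3 5).
Advancing 2 steps from 3: 3 → 5 → 1.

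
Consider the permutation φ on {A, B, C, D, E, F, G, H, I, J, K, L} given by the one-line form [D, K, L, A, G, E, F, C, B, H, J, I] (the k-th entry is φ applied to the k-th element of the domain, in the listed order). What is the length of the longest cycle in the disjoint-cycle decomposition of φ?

7

Decomposing into disjoint cycles gives (A D)(B K J H C L I)(E G F); the longest has length 7.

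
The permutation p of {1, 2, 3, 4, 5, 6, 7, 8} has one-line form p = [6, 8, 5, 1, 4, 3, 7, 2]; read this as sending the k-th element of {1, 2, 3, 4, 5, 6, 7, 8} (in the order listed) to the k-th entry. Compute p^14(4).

Tracing 4 → 1 → … returns to 4 after 5 steps, so 4 lies in a 5-cycle (1 6 3 5 4).
On a 5-cycle, p^5 is the identity, so p^14 = p^4 there (14 ≡ 4 mod 5).
Advancing 4 steps from 4: 4 → 1 → 6 → 3 → 5.

5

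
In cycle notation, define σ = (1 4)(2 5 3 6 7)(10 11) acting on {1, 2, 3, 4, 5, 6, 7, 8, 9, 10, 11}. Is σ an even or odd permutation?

even

The cycle lengths are 5, 2, 2, 1, 1.
A cycle is odd iff its length is even; σ has 2 even-length cycles, so sgn(σ) = (−1)^2 and σ is even.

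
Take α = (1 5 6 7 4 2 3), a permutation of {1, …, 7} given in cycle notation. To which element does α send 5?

Within (1 5 6 7 4 2 3), 5 ↦ 6.

6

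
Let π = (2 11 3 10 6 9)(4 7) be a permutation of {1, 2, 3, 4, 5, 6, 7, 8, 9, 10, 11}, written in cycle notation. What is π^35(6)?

6 lies in the 6-cycle (2 11 3 10 6 9).
On a 6-cycle, π^6 is the identity, so π^35 = π^5 there (35 ≡ 5 mod 6).
Stepping 5 places around the cycle: 6 → 9 → 2 → 11 → 3 → 10.

10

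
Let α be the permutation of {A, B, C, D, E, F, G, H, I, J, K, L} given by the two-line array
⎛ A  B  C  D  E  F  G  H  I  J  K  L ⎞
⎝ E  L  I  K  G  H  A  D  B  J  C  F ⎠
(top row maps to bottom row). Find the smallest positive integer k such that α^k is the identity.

24

Decomposing into disjoint cycles gives cycle lengths 8, 3, 1.
The order is lcm(8, 3) = 24.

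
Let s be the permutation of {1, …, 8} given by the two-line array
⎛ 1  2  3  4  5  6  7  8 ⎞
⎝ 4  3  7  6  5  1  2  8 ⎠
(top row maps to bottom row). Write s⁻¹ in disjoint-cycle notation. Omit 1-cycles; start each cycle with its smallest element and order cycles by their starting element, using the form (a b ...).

The cycle decomposition of s is (1 4 6)(2 3 7).
Reversing each cycle (and rotating so the smallest element leads) gives s⁻¹ = (1 6 4)(2 7 3).

(1 6 4)(2 7 3)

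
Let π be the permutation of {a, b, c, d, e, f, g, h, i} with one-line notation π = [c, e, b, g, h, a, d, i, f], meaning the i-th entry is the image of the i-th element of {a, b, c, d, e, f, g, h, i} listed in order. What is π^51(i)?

a

Tracing i → f → … returns to i after 7 steps, so i lies in a 7-cycle (a, c, b, e, h, i, f).
Since the cycle has length 7, π^51 acts on it the same as π^2 (51 mod 7 = 2).
Advancing 2 steps from i: i → f → a.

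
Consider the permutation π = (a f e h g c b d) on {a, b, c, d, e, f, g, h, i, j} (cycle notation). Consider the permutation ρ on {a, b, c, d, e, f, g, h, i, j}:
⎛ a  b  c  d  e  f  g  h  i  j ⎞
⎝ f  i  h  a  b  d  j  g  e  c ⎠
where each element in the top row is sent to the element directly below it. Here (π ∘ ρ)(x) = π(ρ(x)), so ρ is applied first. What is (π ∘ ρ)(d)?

f

First apply ρ: ρ(d) = a, then π(a) = f. Thus (π ∘ ρ)(d) = f.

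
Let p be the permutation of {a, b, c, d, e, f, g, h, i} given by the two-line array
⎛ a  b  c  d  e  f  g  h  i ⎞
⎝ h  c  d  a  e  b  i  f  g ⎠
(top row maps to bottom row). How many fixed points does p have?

1

The fixed points (elements with p(x) = x) are {e}, so there is 1.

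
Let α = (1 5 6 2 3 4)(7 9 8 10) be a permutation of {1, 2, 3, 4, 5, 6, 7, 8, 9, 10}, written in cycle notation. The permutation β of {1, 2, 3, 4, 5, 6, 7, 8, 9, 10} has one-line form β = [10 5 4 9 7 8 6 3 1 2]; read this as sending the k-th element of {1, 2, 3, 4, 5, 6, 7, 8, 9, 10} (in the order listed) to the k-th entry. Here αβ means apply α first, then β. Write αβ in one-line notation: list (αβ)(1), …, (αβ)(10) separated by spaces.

(αβ)(x) = β(α(x)). Computing each image: β(α(1)) = β(5) = 7, β(α(2)) = β(3) = 4, β(α(3)) = β(4) = 9, β(α(4)) = β(1) = 10, β(α(5)) = β(6) = 8, β(α(6)) = β(2) = 5, β(α(7)) = β(9) = 1, β(α(8)) = β(10) = 2, β(α(9)) = β(8) = 3, β(α(10)) = β(7) = 6.
Hence αβ = [7 4 9 10 8 5 1 2 3 6].

7 4 9 10 8 5 1 2 3 6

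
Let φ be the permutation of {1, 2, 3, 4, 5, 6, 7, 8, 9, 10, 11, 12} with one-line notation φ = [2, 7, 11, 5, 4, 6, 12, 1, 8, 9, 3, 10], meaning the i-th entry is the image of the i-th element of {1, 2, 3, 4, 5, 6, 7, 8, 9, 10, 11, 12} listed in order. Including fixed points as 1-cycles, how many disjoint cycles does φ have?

The cycle decomposition is (1 2 7 12 10 9 8)(3 11)(4 5)(6), which has 4 cycles (counting 1-cycles).

4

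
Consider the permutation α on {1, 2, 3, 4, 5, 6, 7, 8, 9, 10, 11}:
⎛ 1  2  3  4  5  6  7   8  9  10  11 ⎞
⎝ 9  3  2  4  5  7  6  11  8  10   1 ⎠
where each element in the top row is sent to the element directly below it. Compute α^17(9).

8

Tracing 9 → 8 → … returns to 9 after 4 steps, so 9 lies in a 4-cycle (1 9 8 11).
On a 4-cycle, α^4 is the identity, so α^17 = α^1 there (17 ≡ 1 mod 4).
Stepping 1 place around the cycle: 9 → 8.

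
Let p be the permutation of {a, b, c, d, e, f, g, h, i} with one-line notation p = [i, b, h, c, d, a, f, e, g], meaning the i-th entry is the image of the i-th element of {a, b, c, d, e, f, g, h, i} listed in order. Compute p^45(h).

e

Tracing h → e → … returns to h after 4 steps, so h lies in a 4-cycle (c h e d).
On a 4-cycle, p^4 is the identity, so p^45 = p^1 there (45 ≡ 1 mod 4).
Stepping 1 place around the cycle: h → e.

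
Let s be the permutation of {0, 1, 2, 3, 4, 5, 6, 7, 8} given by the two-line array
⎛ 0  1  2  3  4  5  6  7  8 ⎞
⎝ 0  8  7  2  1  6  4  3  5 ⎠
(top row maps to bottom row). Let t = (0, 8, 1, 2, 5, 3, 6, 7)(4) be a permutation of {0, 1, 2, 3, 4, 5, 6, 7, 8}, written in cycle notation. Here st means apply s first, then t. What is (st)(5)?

7

First apply s: s(5) = 6, then t(6) = 7. Thus (st)(5) = 7.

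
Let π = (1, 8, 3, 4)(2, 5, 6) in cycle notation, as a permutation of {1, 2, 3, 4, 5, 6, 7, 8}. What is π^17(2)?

6

2 lies in the 3-cycle (2, 5, 6).
On a 3-cycle, π^3 is the identity, so π^17 = π^2 there (17 ≡ 2 mod 3).
Stepping 2 places around the cycle: 2 → 5 → 6.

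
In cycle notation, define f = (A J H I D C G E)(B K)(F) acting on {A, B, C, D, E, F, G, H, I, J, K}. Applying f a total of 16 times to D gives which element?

D

D lies in the 8-cycle (A J H I D C G E).
Powers repeat with period 8 on this cycle, and 16 mod 8 = 0, so f^16(D) = f^0(D).
So f^16(D) = D.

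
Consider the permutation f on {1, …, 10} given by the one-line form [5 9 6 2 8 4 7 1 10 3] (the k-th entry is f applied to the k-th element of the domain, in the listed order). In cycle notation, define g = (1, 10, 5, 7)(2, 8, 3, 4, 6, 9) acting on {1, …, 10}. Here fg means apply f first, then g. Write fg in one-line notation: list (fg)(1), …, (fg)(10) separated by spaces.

(fg)(x) = g(f(x)). Computing each image: g(f(1)) = g(5) = 7, g(f(2)) = g(9) = 2, g(f(3)) = g(6) = 9, g(f(4)) = g(2) = 8, g(f(5)) = g(8) = 3, g(f(6)) = g(4) = 6, g(f(7)) = g(7) = 1, g(f(8)) = g(1) = 10, g(f(9)) = g(10) = 5, g(f(10)) = g(3) = 4.
Hence fg = [7 2 9 8 3 6 1 10 5 4].

7 2 9 8 3 6 1 10 5 4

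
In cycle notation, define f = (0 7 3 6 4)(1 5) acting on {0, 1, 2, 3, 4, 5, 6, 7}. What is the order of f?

The disjoint cycles have lengths 5, 2, 1.
The order is lcm(5, 2) = 10.

10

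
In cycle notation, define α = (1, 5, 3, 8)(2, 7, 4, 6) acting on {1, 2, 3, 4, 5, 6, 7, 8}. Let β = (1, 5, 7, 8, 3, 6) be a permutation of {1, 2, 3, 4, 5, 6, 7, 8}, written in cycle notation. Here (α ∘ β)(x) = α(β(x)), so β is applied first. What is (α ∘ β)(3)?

2

First apply β: β(3) = 6, then α(6) = 2. Thus (α ∘ β)(3) = 2.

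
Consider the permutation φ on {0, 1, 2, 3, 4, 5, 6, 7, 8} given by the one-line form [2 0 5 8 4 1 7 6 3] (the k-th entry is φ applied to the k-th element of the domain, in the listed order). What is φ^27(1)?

5

Tracing 1 → 0 → … returns to 1 after 4 steps, so 1 lies in a 4-cycle (0 2 5 1).
On a 4-cycle, φ^4 is the identity, so φ^27 = φ^3 there (27 ≡ 3 mod 4).
Advancing 3 steps from 1: 1 → 0 → 2 → 5.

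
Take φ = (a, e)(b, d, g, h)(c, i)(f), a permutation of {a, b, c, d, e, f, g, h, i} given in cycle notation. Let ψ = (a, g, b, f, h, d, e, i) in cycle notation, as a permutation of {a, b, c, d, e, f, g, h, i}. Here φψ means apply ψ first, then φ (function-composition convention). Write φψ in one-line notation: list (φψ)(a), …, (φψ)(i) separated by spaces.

h f i a c b d g e

(φψ)(x) = φ(ψ(x)). Computing each image: φ(ψ(a)) = φ(g) = h, φ(ψ(b)) = φ(f) = f, φ(ψ(c)) = φ(c) = i, φ(ψ(d)) = φ(e) = a, φ(ψ(e)) = φ(i) = c, φ(ψ(f)) = φ(h) = b, φ(ψ(g)) = φ(b) = d, φ(ψ(h)) = φ(d) = g, φ(ψ(i)) = φ(a) = e.
Hence φψ = [h f i a c b d g e].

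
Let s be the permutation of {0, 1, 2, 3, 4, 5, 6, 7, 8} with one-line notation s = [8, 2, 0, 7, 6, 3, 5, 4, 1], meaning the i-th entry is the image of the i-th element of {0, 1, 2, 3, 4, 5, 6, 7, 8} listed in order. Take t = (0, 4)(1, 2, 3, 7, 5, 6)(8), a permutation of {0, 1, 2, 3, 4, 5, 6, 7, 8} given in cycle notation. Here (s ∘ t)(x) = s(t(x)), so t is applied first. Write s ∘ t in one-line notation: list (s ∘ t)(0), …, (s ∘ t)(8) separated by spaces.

Chase each element through t then s: 0 → 4 → 6; 1 → 2 → 0; 2 → 3 → 7; 3 → 7 → 4; 4 → 0 → 8; 5 → 6 → 5; 6 → 1 → 2; 7 → 5 → 3; 8 → 8 → 1.
So s ∘ t in one-line form is 6 0 7 4 8 5 2 3 1.

6 0 7 4 8 5 2 3 1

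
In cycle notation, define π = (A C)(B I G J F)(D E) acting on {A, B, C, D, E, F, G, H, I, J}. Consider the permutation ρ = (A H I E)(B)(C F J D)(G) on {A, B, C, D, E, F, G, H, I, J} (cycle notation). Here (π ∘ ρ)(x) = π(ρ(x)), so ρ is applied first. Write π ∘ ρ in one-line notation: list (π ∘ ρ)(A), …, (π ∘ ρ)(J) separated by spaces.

H I B A C F J G D E

(π ∘ ρ)(x) = π(ρ(x)). Computing each image: π(ρ(A)) = π(H) = H, π(ρ(B)) = π(B) = I, π(ρ(C)) = π(F) = B, π(ρ(D)) = π(C) = A, π(ρ(E)) = π(A) = C, π(ρ(F)) = π(J) = F, π(ρ(G)) = π(G) = J, π(ρ(H)) = π(I) = G, π(ρ(I)) = π(E) = D, π(ρ(J)) = π(D) = E.
Hence π ∘ ρ = [H I B A C F J G D E].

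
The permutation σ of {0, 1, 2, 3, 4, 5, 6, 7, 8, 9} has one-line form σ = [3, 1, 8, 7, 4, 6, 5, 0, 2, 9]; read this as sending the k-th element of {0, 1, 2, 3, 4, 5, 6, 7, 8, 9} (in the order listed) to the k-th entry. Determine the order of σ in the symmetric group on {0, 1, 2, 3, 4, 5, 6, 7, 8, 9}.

6

Decomposing into disjoint cycles gives cycle lengths 3, 2, 2, 1, 1, 1.
Since disjoint cycles commute, ord(σ) = lcm(3, 2, 2) = 6.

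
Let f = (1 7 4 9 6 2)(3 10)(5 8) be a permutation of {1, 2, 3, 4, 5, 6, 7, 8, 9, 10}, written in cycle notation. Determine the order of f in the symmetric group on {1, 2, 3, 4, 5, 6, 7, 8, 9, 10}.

The cycle type of f is (6, 2, 2).
The order of f is the least common multiple of its cycle lengths: lcm(6, 2, 2) = 6.

6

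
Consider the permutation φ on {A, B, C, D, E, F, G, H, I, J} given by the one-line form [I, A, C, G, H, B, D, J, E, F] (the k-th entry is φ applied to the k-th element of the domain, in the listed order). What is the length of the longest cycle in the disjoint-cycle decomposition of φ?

Decomposing into disjoint cycles gives (A, I, E, H, J, F, B)(D, G); the longest has length 7.

7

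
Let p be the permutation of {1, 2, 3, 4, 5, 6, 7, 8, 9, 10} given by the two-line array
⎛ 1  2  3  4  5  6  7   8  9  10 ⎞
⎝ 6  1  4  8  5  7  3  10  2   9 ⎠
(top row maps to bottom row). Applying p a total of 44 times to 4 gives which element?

3

Tracing 4 → 8 → … returns to 4 after 9 steps, so 4 lies in a 9-cycle (1 6 7 3 4 8 10 9 2).
On a 9-cycle, p^9 is the identity, so p^44 = p^8 there (44 ≡ 8 mod 9).
Stepping 8 places around the cycle: 4 → 8 → 10 → 9 → 2 → 1 → 6 → 7 → 3.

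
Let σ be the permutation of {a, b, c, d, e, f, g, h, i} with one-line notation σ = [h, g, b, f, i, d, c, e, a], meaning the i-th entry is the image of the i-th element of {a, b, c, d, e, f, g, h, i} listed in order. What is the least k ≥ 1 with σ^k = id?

12

Writing σ as disjoint cycles, the cycle lengths are 4, 3, 2.
The order of σ is the least common multiple of its cycle lengths: lcm(4, 3, 2) = 12.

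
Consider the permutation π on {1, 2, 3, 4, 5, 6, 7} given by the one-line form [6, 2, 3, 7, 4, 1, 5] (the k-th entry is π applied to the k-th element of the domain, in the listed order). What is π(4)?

7

4 is element number 4 of the domain, and entry number 4 of the one-line form is 7, so π(4) = 7.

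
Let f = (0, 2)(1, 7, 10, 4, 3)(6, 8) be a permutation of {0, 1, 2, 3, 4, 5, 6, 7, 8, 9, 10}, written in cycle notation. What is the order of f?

The disjoint cycles have lengths 5, 2, 2, 1, 1.
The order is lcm(5, 2, 2) = 10.

10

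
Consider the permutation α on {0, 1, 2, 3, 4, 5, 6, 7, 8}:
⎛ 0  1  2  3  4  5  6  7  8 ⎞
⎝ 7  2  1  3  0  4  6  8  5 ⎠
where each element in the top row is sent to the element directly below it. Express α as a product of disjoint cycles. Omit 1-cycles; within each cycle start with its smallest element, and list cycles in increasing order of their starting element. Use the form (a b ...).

(0 7 8 5 4)(1 2)

From 0: 0 → 7 → 8 → 5 → 4 → 0, closing the cycle (0 7 8 5 4).
Repeating from the next unused element and collecting all non-trivial cycles gives (0 7 8 5 4)(1 2).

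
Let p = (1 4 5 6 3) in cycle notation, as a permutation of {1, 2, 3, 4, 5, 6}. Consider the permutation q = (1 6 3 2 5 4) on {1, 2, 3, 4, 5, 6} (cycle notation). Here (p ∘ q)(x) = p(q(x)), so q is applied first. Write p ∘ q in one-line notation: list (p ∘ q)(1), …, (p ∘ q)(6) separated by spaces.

3 6 2 4 5 1

For each element, apply q then p: 1 → 6 → 3; 2 → 5 → 6; 3 → 2 → 2; 4 → 1 → 4; 5 → 4 → 5; 6 → 3 → 1.
Collecting the images, p ∘ q = [3 6 2 4 5 1].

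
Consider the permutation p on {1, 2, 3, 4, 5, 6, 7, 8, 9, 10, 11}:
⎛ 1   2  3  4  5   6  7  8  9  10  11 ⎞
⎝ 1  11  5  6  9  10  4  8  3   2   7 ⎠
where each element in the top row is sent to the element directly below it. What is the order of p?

Writing p as disjoint cycles, the cycle lengths are 6, 3, 1, 1.
The order is lcm(6, 3) = 6.

6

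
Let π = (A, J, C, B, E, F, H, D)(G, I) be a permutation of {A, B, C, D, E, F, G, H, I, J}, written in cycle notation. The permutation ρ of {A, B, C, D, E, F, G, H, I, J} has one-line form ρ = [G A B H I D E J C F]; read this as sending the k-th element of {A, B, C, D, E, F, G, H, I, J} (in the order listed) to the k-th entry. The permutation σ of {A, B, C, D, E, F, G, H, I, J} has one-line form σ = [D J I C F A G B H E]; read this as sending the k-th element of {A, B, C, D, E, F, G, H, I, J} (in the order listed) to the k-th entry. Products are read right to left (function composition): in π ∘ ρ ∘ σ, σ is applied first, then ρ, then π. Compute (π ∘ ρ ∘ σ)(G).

F

Apply the permutations in order: σ(G) = G, then ρ(G) = E, then π(E) = F. So (π ∘ ρ ∘ σ)(G) = F.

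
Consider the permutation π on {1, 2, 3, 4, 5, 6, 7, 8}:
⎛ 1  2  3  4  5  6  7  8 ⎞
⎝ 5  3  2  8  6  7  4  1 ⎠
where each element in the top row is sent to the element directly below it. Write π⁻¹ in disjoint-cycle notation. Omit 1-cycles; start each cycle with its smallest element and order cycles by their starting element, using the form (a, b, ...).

(1, 8, 4, 7, 6, 5)(2, 3)

First write π in disjoint cycles: (1, 5, 6, 7, 4, 8)(2, 3).
Reversing each cycle (and rotating so the smallest element leads) gives π⁻¹ = (1, 8, 4, 7, 6, 5)(2, 3).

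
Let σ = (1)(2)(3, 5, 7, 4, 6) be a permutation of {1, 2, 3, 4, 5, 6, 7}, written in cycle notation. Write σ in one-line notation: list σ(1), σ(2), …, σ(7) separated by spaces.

Image by image: 1→1, 2→2, 3→5, 4→6, 5→7, 6→3, 7→4.
Listing these in domain order gives 1 2 5 6 7 3 4.

1 2 5 6 7 3 4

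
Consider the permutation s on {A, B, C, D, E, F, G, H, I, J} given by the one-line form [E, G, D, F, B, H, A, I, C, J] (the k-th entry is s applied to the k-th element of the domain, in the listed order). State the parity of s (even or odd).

In disjoint-cycle form the cycle lengths are 5, 4, 1.
A cycle is odd iff its length is even; s has 1 even-length cycle, so sgn(s) = (−1)^1 and s is odd.

odd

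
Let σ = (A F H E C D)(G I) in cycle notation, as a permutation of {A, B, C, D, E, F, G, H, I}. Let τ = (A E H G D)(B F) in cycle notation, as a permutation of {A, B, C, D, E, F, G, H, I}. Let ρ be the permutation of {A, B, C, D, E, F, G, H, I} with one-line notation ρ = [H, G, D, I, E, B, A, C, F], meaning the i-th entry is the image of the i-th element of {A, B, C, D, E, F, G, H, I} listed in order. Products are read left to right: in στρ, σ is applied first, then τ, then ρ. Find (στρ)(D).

Chase D: σ(D) = A; τ(A) = E; ρ(E) = E. Hence (στρ)(D) = E.

E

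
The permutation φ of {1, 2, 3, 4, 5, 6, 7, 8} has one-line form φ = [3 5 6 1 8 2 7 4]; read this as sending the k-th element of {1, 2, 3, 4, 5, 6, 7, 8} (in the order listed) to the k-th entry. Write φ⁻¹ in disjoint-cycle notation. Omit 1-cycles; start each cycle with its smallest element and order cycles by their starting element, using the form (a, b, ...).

(1, 4, 8, 5, 2, 6, 3)

First write φ in disjoint cycles: (1, 3, 6, 2, 5, 8, 4).
The inverse reverses every cycle; in canonical form, φ⁻¹ = (1, 4, 8, 5, 2, 6, 3).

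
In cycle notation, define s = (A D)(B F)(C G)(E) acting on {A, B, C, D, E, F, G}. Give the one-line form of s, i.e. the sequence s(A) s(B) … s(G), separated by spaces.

Each element maps to the next entry in its cycle (wrapping to the front): A→D, B→F, C→G, D→A, E→E, F→B, G→C.
Listing these in domain order gives D F G A E B C.

D F G A E B C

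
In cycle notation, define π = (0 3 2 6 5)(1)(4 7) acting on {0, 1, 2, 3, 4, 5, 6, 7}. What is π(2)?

2 appears in (0 3 2 6 5); the next entry (wrapping around) is 6.

6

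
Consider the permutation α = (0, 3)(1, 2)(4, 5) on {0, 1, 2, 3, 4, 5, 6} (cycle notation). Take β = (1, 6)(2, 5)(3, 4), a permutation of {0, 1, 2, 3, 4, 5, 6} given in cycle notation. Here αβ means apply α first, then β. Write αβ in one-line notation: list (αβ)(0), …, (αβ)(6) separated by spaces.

Chase each element through α then β: 0 → 3 → 4; 1 → 2 → 5; 2 → 1 → 6; 3 → 0 → 0; 4 → 5 → 2; 5 → 4 → 3; 6 → 6 → 1.
Collecting the images, αβ = [4 5 6 0 2 3 1].

4 5 6 0 2 3 1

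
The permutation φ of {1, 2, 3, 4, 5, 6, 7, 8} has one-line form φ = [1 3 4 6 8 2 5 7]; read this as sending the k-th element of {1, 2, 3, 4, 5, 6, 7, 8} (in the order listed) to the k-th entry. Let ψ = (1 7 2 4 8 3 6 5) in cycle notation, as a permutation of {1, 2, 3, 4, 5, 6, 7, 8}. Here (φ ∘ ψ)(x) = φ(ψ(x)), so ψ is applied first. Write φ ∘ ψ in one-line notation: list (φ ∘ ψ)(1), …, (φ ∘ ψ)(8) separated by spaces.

5 6 2 7 1 8 3 4

For each element, apply ψ then φ: 1 → 7 → 5; 2 → 4 → 6; 3 → 6 → 2; 4 → 8 → 7; 5 → 1 → 1; 6 → 5 → 8; 7 → 2 → 3; 8 → 3 → 4.
Collecting the images, φ ∘ ψ = [5 6 2 7 1 8 3 4].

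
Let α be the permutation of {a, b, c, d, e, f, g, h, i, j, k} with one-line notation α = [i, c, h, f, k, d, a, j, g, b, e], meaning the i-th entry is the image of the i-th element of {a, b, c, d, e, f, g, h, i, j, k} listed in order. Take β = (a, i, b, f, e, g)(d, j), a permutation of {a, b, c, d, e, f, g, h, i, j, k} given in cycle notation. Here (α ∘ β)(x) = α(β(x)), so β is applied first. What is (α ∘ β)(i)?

(α ∘ β)(i) = α(β(i)). β(i) = b, then α(b) = c. So (α ∘ β)(i) = c.

c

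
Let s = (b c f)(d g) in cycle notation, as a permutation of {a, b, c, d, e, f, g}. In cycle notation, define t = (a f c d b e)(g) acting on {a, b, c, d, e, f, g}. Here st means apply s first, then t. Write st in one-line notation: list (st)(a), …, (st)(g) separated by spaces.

For each element, apply s then t: a → a → f; b → c → d; c → f → c; d → g → g; e → e → a; f → b → e; g → d → b.
So st in one-line form is f d c g a e b.

f d c g a e b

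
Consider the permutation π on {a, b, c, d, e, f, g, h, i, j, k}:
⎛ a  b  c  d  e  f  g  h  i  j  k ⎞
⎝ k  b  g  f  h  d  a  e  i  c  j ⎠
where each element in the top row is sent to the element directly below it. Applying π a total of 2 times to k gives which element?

Tracing k → j → … returns to k after 5 steps, so k lies in a 5-cycle (a k j c g).
Stepping 2 places around the cycle: k → j → c.

c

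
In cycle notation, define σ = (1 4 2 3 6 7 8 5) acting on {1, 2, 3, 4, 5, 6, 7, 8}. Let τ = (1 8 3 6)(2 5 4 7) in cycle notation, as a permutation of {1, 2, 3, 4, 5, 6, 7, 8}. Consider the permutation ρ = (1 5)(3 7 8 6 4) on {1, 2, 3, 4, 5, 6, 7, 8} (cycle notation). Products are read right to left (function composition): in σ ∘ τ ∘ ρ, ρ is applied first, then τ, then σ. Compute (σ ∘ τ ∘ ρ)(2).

1

Chase 2: ρ(2) = 2; τ(2) = 5; σ(5) = 1. Hence (σ ∘ τ ∘ ρ)(2) = 1.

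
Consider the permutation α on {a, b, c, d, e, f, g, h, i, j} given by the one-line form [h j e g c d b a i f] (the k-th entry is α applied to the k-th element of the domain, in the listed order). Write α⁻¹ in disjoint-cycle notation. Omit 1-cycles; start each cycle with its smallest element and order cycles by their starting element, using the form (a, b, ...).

First write α in disjoint cycles: (a, h)(b, j, f, d, g)(c, e).
The inverse reverses every cycle; in canonical form, α⁻¹ = (a, h)(b, g, d, f, j)(c, e).

(a, h)(b, g, d, f, j)(c, e)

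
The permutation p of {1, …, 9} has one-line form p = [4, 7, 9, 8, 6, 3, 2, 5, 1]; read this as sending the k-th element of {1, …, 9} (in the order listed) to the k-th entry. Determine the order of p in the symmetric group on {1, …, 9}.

14

Writing p as disjoint cycles, the cycle lengths are 7, 2.
Since disjoint cycles commute, ord(p) = lcm(7, 2) = 14.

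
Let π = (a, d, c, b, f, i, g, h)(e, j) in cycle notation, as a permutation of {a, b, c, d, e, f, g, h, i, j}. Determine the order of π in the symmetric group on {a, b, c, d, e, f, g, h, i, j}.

The cycle type of π is (8, 2).
Since disjoint cycles commute, ord(π) = lcm(8, 2) = 8.

8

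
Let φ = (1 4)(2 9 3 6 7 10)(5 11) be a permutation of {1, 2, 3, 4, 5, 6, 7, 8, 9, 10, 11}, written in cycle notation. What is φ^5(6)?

6 lies in the 6-cycle (2 9 3 6 7 10).
Stepping 5 places around the cycle: 6 → 7 → 10 → 2 → 9 → 3.

3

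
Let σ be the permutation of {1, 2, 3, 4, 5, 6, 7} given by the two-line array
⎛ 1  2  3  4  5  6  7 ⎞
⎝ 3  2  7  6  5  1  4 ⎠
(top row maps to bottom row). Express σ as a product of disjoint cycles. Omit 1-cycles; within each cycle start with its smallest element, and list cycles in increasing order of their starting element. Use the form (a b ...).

(1 3 7 4 6)

Iterating σ from 1 gives 1 → 3 → 7 → 4 → 6 → 1; that is the 5-cycle (1 3 7 4 6).
Continuing from each remaining unvisited element yields (1 3 7 4 6).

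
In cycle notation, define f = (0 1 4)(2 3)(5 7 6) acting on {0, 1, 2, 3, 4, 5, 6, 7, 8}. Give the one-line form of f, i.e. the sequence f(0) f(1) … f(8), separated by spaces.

Image by image: 0→1, 1→4, 2→3, 3→2, 4→0, 5→7, 6→5, 7→6, 8→8.
Listing these in domain order gives 1 4 3 2 0 7 5 6 8.

1 4 3 2 0 7 5 6 8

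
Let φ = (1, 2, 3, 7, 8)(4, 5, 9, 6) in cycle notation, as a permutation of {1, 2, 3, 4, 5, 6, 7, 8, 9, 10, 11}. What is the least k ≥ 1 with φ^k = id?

The disjoint cycles have lengths 5, 4, 1, 1.
The order is lcm(5, 4) = 20.

20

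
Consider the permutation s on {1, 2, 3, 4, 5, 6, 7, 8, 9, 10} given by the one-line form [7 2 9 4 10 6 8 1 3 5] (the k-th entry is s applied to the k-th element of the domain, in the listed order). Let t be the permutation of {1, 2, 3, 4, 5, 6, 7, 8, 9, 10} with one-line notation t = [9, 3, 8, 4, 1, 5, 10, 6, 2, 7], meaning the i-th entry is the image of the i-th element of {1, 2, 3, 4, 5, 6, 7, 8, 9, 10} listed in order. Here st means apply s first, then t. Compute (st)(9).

First apply s: s(9) = 3, then t(3) = 8. Thus (st)(9) = 8.

8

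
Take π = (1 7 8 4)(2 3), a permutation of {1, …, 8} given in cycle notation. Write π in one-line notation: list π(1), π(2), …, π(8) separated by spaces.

Reading each image from the cycles: 1↦7, 2↦3, 3↦2, 4↦1, 5↦5, 6↦6, 7↦8, 8↦4.
So the one-line form is 7 3 2 1 5 6 8 4.

7 3 2 1 5 6 8 4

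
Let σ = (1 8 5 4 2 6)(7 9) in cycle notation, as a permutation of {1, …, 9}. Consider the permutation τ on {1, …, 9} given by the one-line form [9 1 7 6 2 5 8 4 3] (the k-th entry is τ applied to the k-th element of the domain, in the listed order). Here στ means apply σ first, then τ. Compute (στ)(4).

(στ)(4) = τ(σ(4)). σ(4) = 2, then τ(2) = 1. So (στ)(4) = 1.

1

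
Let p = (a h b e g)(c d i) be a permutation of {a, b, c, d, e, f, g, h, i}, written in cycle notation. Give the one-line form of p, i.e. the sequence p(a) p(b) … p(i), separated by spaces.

Reading each image from the cycles: a→h, b→e, c→d, d→i, e→g, f→f, g→a, h→b, i→c.
Listing these in domain order gives h e d i g f a b c.

h e d i g f a b c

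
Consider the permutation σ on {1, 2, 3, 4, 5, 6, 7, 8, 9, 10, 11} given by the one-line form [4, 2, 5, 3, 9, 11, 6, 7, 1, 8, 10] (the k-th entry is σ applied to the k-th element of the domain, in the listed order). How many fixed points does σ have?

1

The fixed points (elements with σ(x) = x) are {2}, so there is 1.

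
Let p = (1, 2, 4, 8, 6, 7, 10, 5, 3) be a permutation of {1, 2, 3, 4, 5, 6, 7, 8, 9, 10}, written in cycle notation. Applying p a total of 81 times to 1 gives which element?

1

1 lies in the 9-cycle (1, 2, 4, 8, 6, 7, 10, 5, 3).
On a 9-cycle, p^9 is the identity, so p^81 = p^0 there (81 ≡ 0 mod 9).
So p^81(1) = 1.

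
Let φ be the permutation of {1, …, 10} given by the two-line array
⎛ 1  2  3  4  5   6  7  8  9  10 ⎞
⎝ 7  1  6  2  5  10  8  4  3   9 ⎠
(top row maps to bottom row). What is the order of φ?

Decomposing into disjoint cycles gives cycle lengths 5, 4, 1.
Since disjoint cycles commute, ord(φ) = lcm(5, 4) = 20.

20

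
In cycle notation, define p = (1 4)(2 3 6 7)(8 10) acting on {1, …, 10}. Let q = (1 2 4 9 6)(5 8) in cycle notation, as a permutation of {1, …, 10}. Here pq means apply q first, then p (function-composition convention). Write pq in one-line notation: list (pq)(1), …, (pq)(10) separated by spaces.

(pq)(x) = p(q(x)). Computing each image: p(q(1)) = p(2) = 3, p(q(2)) = p(4) = 1, p(q(3)) = p(3) = 6, p(q(4)) = p(9) = 9, p(q(5)) = p(8) = 10, p(q(6)) = p(1) = 4, p(q(7)) = p(7) = 2, p(q(8)) = p(5) = 5, p(q(9)) = p(6) = 7, p(q(10)) = p(10) = 8.
Hence pq = [3 1 6 9 10 4 2 5 7 8].

3 1 6 9 10 4 2 5 7 8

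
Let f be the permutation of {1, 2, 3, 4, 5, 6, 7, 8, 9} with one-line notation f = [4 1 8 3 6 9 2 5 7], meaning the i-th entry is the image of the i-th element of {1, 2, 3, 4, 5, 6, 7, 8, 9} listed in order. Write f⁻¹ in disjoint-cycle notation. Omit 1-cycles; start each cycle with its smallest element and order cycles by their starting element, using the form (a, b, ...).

The cycle decomposition of f is (1, 4, 3, 8, 5, 6, 9, 7, 2).
Reversing each cycle (and rotating so the smallest element leads) gives f⁻¹ = (1, 2, 7, 9, 6, 5, 8, 3, 4).

(1, 2, 7, 9, 6, 5, 8, 3, 4)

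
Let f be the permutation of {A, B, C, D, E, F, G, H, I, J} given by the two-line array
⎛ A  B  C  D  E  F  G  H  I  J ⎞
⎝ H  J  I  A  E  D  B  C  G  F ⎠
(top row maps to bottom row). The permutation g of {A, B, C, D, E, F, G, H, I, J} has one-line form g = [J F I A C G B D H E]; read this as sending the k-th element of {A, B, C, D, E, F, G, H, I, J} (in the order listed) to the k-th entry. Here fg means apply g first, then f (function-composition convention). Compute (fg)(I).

C

(fg)(I) = f(g(I)). g(I) = H, then f(H) = C. So (fg)(I) = C.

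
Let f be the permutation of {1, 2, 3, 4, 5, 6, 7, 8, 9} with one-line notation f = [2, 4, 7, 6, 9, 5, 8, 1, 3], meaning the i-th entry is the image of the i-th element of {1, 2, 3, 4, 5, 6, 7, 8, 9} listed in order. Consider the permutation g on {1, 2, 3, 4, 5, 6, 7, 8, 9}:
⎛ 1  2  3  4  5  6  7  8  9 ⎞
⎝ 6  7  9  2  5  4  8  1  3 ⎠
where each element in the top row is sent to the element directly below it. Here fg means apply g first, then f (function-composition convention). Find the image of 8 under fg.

2

First apply g: g(8) = 1, then f(1) = 2. Thus (fg)(8) = 2.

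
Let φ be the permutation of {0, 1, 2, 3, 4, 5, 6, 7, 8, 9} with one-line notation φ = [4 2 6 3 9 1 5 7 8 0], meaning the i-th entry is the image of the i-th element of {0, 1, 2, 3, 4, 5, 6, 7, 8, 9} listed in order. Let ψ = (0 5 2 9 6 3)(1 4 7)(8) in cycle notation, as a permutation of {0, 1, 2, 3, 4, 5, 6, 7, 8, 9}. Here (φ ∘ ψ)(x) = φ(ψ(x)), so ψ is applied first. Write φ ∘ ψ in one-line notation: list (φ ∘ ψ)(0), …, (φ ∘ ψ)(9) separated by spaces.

1 9 0 4 7 6 3 2 8 5

Chase each element through ψ then φ: 0 → 5 → 1; 1 → 4 → 9; 2 → 9 → 0; 3 → 0 → 4; 4 → 7 → 7; 5 → 2 → 6; 6 → 3 → 3; 7 → 1 → 2; 8 → 8 → 8; 9 → 6 → 5.
So φ ∘ ψ in one-line form is 1 9 0 4 7 6 3 2 8 5.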